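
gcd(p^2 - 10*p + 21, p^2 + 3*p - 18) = p - 3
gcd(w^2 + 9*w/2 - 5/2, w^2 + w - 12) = 1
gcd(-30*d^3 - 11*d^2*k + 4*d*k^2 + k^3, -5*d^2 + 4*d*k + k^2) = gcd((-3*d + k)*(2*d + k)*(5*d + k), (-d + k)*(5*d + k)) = 5*d + k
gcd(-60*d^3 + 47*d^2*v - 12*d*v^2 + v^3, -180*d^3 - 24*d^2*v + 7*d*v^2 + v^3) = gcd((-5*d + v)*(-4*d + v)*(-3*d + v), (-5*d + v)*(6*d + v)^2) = -5*d + v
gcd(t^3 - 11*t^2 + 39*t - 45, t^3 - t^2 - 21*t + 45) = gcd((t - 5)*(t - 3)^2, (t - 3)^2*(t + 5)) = t^2 - 6*t + 9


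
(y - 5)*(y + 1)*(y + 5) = y^3 + y^2 - 25*y - 25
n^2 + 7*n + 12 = (n + 3)*(n + 4)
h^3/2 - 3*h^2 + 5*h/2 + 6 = (h/2 + 1/2)*(h - 4)*(h - 3)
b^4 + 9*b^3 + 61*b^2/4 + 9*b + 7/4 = (b + 1/2)^2*(b + 1)*(b + 7)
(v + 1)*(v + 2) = v^2 + 3*v + 2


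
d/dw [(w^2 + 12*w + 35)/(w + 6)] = (w^2 + 12*w + 37)/(w^2 + 12*w + 36)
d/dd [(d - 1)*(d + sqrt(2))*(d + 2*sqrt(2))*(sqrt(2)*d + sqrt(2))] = 4*sqrt(2)*d^3 + 18*d^2 + 6*sqrt(2)*d - 6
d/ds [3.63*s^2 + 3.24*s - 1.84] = 7.26*s + 3.24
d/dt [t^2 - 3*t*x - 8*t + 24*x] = 2*t - 3*x - 8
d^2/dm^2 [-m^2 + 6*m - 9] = -2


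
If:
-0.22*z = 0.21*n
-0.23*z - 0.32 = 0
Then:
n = 1.46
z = -1.39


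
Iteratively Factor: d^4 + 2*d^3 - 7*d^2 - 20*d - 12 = (d + 1)*(d^3 + d^2 - 8*d - 12) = (d - 3)*(d + 1)*(d^2 + 4*d + 4) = (d - 3)*(d + 1)*(d + 2)*(d + 2)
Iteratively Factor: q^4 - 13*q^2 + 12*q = (q - 3)*(q^3 + 3*q^2 - 4*q) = q*(q - 3)*(q^2 + 3*q - 4) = q*(q - 3)*(q - 1)*(q + 4)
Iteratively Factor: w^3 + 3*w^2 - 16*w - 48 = (w - 4)*(w^2 + 7*w + 12) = (w - 4)*(w + 3)*(w + 4)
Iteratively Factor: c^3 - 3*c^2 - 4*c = (c + 1)*(c^2 - 4*c) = (c - 4)*(c + 1)*(c)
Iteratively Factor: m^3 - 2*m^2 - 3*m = (m + 1)*(m^2 - 3*m) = (m - 3)*(m + 1)*(m)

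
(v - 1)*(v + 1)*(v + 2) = v^3 + 2*v^2 - v - 2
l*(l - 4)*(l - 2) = l^3 - 6*l^2 + 8*l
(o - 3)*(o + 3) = o^2 - 9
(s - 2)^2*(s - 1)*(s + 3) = s^4 - 2*s^3 - 7*s^2 + 20*s - 12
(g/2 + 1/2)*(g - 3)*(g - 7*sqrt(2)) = g^3/2 - 7*sqrt(2)*g^2/2 - g^2 - 3*g/2 + 7*sqrt(2)*g + 21*sqrt(2)/2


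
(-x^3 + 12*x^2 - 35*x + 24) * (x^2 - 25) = -x^5 + 12*x^4 - 10*x^3 - 276*x^2 + 875*x - 600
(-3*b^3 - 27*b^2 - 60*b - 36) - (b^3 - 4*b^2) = -4*b^3 - 23*b^2 - 60*b - 36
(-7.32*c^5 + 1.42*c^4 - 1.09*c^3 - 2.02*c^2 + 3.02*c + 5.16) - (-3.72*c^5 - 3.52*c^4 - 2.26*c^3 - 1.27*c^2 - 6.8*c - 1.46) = -3.6*c^5 + 4.94*c^4 + 1.17*c^3 - 0.75*c^2 + 9.82*c + 6.62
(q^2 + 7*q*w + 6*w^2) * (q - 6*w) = q^3 + q^2*w - 36*q*w^2 - 36*w^3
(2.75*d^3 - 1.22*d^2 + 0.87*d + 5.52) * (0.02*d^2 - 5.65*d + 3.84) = 0.055*d^5 - 15.5619*d^4 + 17.4704*d^3 - 9.4899*d^2 - 27.8472*d + 21.1968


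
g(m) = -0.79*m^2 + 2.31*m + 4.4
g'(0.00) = 2.31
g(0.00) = 4.40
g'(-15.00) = 26.01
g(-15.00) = -208.00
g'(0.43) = 1.63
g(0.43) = 5.25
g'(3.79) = -3.68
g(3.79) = 1.81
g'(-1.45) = 4.60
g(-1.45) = -0.61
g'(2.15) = -1.09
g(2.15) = 5.71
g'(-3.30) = 7.52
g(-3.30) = -11.83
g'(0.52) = 1.49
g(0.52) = 5.39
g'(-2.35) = 6.02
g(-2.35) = -5.39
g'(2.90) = -2.27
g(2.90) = 4.46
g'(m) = 2.31 - 1.58*m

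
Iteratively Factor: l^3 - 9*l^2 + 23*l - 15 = (l - 1)*(l^2 - 8*l + 15) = (l - 5)*(l - 1)*(l - 3)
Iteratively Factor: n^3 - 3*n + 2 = (n - 1)*(n^2 + n - 2) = (n - 1)^2*(n + 2)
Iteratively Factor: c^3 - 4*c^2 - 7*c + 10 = (c - 5)*(c^2 + c - 2) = (c - 5)*(c + 2)*(c - 1)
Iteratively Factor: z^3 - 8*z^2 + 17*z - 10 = (z - 5)*(z^2 - 3*z + 2) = (z - 5)*(z - 1)*(z - 2)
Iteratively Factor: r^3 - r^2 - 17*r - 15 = (r + 3)*(r^2 - 4*r - 5) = (r - 5)*(r + 3)*(r + 1)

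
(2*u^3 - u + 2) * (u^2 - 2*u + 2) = 2*u^5 - 4*u^4 + 3*u^3 + 4*u^2 - 6*u + 4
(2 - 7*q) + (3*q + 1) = 3 - 4*q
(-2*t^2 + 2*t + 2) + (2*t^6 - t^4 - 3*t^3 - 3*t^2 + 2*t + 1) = 2*t^6 - t^4 - 3*t^3 - 5*t^2 + 4*t + 3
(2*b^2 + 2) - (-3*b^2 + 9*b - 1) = 5*b^2 - 9*b + 3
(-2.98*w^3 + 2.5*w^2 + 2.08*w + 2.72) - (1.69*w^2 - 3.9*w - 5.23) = -2.98*w^3 + 0.81*w^2 + 5.98*w + 7.95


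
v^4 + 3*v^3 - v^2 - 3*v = v*(v - 1)*(v + 1)*(v + 3)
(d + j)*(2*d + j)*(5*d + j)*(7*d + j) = 70*d^4 + 129*d^3*j + 73*d^2*j^2 + 15*d*j^3 + j^4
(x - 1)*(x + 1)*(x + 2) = x^3 + 2*x^2 - x - 2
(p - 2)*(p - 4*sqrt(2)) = p^2 - 4*sqrt(2)*p - 2*p + 8*sqrt(2)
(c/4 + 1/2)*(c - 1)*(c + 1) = c^3/4 + c^2/2 - c/4 - 1/2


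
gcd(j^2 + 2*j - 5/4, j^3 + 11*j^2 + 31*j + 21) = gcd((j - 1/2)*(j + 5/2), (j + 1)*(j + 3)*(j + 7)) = 1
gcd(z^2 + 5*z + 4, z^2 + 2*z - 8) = z + 4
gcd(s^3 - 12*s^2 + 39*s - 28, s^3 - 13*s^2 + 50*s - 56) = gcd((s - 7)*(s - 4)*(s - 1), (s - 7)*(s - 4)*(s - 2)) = s^2 - 11*s + 28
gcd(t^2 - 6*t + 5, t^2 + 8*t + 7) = 1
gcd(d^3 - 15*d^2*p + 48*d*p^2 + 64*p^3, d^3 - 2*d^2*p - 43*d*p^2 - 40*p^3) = -d^2 + 7*d*p + 8*p^2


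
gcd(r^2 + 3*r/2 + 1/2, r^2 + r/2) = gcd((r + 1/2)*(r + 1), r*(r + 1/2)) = r + 1/2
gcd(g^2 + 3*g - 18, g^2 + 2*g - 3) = 1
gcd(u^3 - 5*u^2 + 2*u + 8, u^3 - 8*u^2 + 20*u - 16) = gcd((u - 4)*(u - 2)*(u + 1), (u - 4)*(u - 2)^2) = u^2 - 6*u + 8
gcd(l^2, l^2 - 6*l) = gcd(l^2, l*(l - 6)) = l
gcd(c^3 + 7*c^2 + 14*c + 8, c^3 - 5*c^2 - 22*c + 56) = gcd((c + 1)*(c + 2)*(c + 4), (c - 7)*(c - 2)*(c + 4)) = c + 4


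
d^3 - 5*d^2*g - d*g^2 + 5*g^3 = (d - 5*g)*(d - g)*(d + g)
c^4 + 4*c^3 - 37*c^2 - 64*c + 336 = (c - 4)*(c - 3)*(c + 4)*(c + 7)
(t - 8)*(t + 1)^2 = t^3 - 6*t^2 - 15*t - 8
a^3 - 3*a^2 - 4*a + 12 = (a - 3)*(a - 2)*(a + 2)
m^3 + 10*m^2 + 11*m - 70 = (m - 2)*(m + 5)*(m + 7)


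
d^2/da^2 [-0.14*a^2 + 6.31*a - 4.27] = -0.280000000000000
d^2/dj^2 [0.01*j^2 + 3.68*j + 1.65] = 0.0200000000000000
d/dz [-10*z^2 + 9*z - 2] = 9 - 20*z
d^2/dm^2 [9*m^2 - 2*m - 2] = 18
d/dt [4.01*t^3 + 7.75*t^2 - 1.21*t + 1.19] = 12.03*t^2 + 15.5*t - 1.21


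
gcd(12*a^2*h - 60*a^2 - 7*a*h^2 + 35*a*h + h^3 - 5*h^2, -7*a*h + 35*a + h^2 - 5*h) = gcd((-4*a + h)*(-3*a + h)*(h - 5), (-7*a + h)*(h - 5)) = h - 5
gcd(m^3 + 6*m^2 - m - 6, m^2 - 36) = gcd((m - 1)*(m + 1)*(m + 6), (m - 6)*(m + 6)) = m + 6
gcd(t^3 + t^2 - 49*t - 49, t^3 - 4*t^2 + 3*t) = 1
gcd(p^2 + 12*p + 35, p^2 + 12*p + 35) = p^2 + 12*p + 35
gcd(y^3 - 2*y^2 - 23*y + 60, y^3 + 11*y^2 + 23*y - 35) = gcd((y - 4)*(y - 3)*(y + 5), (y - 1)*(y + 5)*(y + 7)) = y + 5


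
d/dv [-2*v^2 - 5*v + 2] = -4*v - 5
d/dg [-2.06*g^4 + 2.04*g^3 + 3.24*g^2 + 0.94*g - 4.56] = -8.24*g^3 + 6.12*g^2 + 6.48*g + 0.94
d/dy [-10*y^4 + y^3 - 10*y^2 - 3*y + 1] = -40*y^3 + 3*y^2 - 20*y - 3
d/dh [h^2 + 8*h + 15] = 2*h + 8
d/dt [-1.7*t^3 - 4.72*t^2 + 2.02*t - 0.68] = -5.1*t^2 - 9.44*t + 2.02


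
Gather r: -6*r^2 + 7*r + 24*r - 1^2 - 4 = -6*r^2 + 31*r - 5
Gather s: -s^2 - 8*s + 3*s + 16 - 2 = -s^2 - 5*s + 14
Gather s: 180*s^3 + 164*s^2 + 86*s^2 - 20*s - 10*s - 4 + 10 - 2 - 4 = 180*s^3 + 250*s^2 - 30*s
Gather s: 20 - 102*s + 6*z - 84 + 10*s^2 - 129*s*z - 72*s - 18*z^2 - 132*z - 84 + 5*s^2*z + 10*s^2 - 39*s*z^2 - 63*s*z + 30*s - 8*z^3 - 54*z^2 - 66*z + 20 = s^2*(5*z + 20) + s*(-39*z^2 - 192*z - 144) - 8*z^3 - 72*z^2 - 192*z - 128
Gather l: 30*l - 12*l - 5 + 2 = 18*l - 3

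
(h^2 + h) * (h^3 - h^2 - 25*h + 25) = h^5 - 26*h^3 + 25*h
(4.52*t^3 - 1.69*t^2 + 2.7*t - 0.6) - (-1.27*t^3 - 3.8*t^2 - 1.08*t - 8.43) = 5.79*t^3 + 2.11*t^2 + 3.78*t + 7.83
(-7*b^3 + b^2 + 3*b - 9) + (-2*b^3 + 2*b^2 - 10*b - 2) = -9*b^3 + 3*b^2 - 7*b - 11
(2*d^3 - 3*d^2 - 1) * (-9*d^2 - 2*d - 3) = -18*d^5 + 23*d^4 + 18*d^2 + 2*d + 3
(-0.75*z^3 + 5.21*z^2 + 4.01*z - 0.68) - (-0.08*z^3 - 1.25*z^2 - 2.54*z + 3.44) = -0.67*z^3 + 6.46*z^2 + 6.55*z - 4.12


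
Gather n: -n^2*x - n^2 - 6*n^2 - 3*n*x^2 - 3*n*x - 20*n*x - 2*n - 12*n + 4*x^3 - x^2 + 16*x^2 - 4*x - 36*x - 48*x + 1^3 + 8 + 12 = n^2*(-x - 7) + n*(-3*x^2 - 23*x - 14) + 4*x^3 + 15*x^2 - 88*x + 21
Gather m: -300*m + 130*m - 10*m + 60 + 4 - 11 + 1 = 54 - 180*m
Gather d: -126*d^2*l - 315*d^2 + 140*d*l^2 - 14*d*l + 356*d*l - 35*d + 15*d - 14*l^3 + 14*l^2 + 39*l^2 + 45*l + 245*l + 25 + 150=d^2*(-126*l - 315) + d*(140*l^2 + 342*l - 20) - 14*l^3 + 53*l^2 + 290*l + 175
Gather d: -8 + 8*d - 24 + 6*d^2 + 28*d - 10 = 6*d^2 + 36*d - 42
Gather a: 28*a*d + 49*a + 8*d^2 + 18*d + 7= a*(28*d + 49) + 8*d^2 + 18*d + 7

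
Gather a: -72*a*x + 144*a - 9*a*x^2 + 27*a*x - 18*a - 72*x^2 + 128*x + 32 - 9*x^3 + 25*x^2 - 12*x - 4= a*(-9*x^2 - 45*x + 126) - 9*x^3 - 47*x^2 + 116*x + 28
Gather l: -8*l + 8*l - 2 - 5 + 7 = 0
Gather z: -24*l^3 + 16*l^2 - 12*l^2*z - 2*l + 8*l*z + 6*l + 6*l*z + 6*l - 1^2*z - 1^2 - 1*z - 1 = -24*l^3 + 16*l^2 + 10*l + z*(-12*l^2 + 14*l - 2) - 2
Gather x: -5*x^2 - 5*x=-5*x^2 - 5*x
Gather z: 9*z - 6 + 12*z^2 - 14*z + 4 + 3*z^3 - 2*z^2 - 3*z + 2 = 3*z^3 + 10*z^2 - 8*z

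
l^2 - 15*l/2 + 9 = (l - 6)*(l - 3/2)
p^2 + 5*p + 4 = (p + 1)*(p + 4)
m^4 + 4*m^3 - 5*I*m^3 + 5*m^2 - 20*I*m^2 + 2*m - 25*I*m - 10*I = (m + 2)*(m - 5*I)*(-I*m - I)*(I*m + I)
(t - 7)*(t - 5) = t^2 - 12*t + 35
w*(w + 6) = w^2 + 6*w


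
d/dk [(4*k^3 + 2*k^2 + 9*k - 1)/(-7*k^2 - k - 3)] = (-28*k^4 - 8*k^3 + 25*k^2 - 26*k - 28)/(49*k^4 + 14*k^3 + 43*k^2 + 6*k + 9)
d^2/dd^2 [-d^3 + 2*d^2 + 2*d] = 4 - 6*d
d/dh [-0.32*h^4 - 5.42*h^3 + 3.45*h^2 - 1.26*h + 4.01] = -1.28*h^3 - 16.26*h^2 + 6.9*h - 1.26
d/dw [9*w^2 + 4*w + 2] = 18*w + 4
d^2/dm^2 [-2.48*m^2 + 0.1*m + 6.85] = -4.96000000000000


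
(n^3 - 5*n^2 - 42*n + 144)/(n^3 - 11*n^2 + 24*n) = (n + 6)/n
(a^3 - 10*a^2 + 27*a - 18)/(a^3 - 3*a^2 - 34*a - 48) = (-a^3 + 10*a^2 - 27*a + 18)/(-a^3 + 3*a^2 + 34*a + 48)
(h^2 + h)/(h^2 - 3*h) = (h + 1)/(h - 3)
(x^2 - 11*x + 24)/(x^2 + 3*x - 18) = (x - 8)/(x + 6)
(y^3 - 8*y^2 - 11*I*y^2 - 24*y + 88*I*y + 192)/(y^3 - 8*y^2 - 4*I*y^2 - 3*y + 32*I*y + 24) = (y - 8*I)/(y - I)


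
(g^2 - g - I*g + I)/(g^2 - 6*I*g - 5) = (g - 1)/(g - 5*I)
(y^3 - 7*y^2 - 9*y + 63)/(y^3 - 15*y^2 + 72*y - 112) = (y^2 - 9)/(y^2 - 8*y + 16)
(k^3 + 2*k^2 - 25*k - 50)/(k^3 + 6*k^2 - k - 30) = (k^2 - 3*k - 10)/(k^2 + k - 6)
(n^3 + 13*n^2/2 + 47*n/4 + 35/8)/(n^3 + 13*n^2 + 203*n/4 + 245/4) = (n + 1/2)/(n + 7)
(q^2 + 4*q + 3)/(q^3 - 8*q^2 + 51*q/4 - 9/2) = 4*(q^2 + 4*q + 3)/(4*q^3 - 32*q^2 + 51*q - 18)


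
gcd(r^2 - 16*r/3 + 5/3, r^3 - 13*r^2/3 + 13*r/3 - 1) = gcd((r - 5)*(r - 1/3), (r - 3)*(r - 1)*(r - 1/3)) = r - 1/3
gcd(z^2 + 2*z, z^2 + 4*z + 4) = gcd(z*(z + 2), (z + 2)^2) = z + 2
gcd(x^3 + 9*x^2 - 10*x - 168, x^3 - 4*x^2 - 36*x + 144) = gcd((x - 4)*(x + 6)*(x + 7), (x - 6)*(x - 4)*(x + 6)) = x^2 + 2*x - 24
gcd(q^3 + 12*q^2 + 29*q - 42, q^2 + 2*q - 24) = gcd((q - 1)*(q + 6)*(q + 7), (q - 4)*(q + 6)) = q + 6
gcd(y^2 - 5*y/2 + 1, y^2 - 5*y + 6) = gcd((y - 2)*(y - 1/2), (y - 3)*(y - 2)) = y - 2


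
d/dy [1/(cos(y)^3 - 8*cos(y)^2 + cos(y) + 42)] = (3*cos(y)^2 - 16*cos(y) + 1)*sin(y)/(cos(y)^3 - 8*cos(y)^2 + cos(y) + 42)^2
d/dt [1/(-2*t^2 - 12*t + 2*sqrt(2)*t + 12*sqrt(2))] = (t - sqrt(2)/2 + 3)/(t^2 - sqrt(2)*t + 6*t - 6*sqrt(2))^2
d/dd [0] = 0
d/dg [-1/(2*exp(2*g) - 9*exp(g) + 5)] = (4*exp(g) - 9)*exp(g)/(2*exp(2*g) - 9*exp(g) + 5)^2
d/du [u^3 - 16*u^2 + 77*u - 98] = 3*u^2 - 32*u + 77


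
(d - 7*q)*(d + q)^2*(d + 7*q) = d^4 + 2*d^3*q - 48*d^2*q^2 - 98*d*q^3 - 49*q^4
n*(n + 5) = n^2 + 5*n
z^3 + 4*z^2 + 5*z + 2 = (z + 1)^2*(z + 2)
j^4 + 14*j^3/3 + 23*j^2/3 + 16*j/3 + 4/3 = (j + 2/3)*(j + 1)^2*(j + 2)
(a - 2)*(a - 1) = a^2 - 3*a + 2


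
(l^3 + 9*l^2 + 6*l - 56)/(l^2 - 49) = (l^2 + 2*l - 8)/(l - 7)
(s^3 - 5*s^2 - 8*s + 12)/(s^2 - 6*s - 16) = (s^2 - 7*s + 6)/(s - 8)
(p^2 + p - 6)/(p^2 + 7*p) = (p^2 + p - 6)/(p*(p + 7))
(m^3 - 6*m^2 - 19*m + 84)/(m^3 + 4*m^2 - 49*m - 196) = (m - 3)/(m + 7)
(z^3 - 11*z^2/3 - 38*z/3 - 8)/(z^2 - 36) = (3*z^2 + 7*z + 4)/(3*(z + 6))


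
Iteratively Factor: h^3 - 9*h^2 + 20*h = (h)*(h^2 - 9*h + 20) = h*(h - 5)*(h - 4)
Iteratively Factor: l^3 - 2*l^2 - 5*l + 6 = (l - 3)*(l^2 + l - 2) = (l - 3)*(l - 1)*(l + 2)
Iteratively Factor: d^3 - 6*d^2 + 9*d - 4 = (d - 4)*(d^2 - 2*d + 1) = (d - 4)*(d - 1)*(d - 1)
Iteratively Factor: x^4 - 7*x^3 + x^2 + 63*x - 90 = (x - 3)*(x^3 - 4*x^2 - 11*x + 30) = (x - 3)*(x - 2)*(x^2 - 2*x - 15) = (x - 5)*(x - 3)*(x - 2)*(x + 3)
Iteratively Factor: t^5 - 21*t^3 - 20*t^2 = (t + 1)*(t^4 - t^3 - 20*t^2) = (t + 1)*(t + 4)*(t^3 - 5*t^2) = (t - 5)*(t + 1)*(t + 4)*(t^2) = t*(t - 5)*(t + 1)*(t + 4)*(t)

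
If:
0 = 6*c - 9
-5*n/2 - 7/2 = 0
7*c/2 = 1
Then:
No Solution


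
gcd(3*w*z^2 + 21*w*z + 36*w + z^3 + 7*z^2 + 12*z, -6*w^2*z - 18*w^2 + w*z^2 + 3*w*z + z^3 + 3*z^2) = 3*w*z + 9*w + z^2 + 3*z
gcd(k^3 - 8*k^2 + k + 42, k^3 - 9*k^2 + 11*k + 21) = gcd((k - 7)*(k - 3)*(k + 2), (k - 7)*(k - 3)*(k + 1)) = k^2 - 10*k + 21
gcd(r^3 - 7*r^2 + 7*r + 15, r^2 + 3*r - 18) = r - 3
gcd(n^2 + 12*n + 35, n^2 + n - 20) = n + 5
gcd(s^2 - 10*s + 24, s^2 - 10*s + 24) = s^2 - 10*s + 24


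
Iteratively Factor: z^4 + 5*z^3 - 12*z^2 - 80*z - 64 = (z + 4)*(z^3 + z^2 - 16*z - 16) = (z + 4)^2*(z^2 - 3*z - 4) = (z + 1)*(z + 4)^2*(z - 4)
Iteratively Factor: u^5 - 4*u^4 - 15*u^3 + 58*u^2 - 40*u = (u)*(u^4 - 4*u^3 - 15*u^2 + 58*u - 40) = u*(u - 2)*(u^3 - 2*u^2 - 19*u + 20) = u*(u - 2)*(u - 1)*(u^2 - u - 20) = u*(u - 2)*(u - 1)*(u + 4)*(u - 5)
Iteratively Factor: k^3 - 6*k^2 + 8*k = (k - 2)*(k^2 - 4*k) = k*(k - 2)*(k - 4)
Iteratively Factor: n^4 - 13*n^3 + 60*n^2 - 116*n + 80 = (n - 4)*(n^3 - 9*n^2 + 24*n - 20) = (n - 4)*(n - 2)*(n^2 - 7*n + 10) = (n - 4)*(n - 2)^2*(n - 5)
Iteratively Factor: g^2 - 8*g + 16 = (g - 4)*(g - 4)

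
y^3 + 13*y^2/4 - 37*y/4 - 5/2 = (y - 2)*(y + 1/4)*(y + 5)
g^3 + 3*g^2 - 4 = (g - 1)*(g + 2)^2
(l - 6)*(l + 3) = l^2 - 3*l - 18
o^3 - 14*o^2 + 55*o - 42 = (o - 7)*(o - 6)*(o - 1)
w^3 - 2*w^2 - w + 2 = (w - 2)*(w - 1)*(w + 1)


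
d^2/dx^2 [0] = 0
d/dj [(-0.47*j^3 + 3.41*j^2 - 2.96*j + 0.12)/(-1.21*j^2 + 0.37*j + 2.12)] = (0.5687*j^4 - 0.347799999999999*j^3 - 5.3091*j^2 + 14.7488*j - 6.3196)/(1.4641*j^4 - 0.8954*j^3 - 4.9935*j^2 + 1.5688*j + 4.4944)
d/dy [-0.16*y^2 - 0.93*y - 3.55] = -0.32*y - 0.93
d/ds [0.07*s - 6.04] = 0.0700000000000000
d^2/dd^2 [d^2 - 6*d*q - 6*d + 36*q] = 2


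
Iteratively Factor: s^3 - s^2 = (s - 1)*(s^2) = s*(s - 1)*(s)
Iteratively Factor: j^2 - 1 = (j - 1)*(j + 1)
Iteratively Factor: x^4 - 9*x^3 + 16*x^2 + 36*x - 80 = (x + 2)*(x^3 - 11*x^2 + 38*x - 40) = (x - 2)*(x + 2)*(x^2 - 9*x + 20) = (x - 4)*(x - 2)*(x + 2)*(x - 5)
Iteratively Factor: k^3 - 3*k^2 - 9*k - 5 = (k + 1)*(k^2 - 4*k - 5) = (k - 5)*(k + 1)*(k + 1)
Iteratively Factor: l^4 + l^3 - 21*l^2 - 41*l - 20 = (l + 4)*(l^3 - 3*l^2 - 9*l - 5) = (l - 5)*(l + 4)*(l^2 + 2*l + 1) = (l - 5)*(l + 1)*(l + 4)*(l + 1)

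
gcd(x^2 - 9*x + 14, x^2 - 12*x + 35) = x - 7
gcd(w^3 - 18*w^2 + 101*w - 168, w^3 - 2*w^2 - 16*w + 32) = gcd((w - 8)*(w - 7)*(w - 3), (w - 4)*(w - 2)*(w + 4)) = 1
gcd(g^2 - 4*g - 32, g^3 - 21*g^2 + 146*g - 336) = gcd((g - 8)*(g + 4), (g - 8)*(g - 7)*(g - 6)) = g - 8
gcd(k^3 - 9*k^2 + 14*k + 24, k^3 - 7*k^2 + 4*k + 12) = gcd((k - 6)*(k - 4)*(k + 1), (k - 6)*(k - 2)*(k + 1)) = k^2 - 5*k - 6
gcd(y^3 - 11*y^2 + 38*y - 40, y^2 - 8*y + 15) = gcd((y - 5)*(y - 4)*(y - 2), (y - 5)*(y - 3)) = y - 5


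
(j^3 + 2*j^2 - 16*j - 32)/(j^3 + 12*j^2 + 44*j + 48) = (j - 4)/(j + 6)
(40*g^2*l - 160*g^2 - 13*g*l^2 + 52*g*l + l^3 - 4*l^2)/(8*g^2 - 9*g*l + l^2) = (5*g*l - 20*g - l^2 + 4*l)/(g - l)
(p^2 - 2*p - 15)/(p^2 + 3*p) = (p - 5)/p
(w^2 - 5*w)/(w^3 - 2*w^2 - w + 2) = w*(w - 5)/(w^3 - 2*w^2 - w + 2)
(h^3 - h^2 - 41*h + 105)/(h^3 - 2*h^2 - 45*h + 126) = (h - 5)/(h - 6)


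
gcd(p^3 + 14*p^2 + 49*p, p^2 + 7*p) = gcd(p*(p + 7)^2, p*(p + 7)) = p^2 + 7*p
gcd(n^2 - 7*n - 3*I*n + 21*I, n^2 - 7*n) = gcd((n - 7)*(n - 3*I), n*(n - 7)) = n - 7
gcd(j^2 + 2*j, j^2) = j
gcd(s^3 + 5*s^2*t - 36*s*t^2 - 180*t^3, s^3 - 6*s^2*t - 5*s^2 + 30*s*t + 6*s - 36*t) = s - 6*t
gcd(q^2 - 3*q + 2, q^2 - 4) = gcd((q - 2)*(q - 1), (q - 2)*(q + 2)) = q - 2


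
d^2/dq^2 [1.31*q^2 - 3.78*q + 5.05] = 2.62000000000000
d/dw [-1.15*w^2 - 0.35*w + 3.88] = -2.3*w - 0.35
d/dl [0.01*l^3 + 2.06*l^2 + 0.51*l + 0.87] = 0.03*l^2 + 4.12*l + 0.51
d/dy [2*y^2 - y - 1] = 4*y - 1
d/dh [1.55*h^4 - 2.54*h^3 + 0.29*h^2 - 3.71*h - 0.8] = 6.2*h^3 - 7.62*h^2 + 0.58*h - 3.71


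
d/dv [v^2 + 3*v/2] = 2*v + 3/2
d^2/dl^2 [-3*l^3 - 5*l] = -18*l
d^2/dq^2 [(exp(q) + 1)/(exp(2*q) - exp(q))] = (exp(3*q) + 5*exp(2*q) - 3*exp(q) + 1)*exp(-q)/(exp(3*q) - 3*exp(2*q) + 3*exp(q) - 1)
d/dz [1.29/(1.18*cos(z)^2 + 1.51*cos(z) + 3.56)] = (3.0444*cos(z) + 1.9479)*sin(z)/(1.18*cos(z)^2 + 1.51*cos(z) + 3.56)^2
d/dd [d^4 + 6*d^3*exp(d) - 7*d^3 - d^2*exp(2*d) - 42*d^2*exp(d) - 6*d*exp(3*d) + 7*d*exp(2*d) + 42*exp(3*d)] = 6*d^3*exp(d) + 4*d^3 - 2*d^2*exp(2*d) - 24*d^2*exp(d) - 21*d^2 - 18*d*exp(3*d) + 12*d*exp(2*d) - 84*d*exp(d) + 120*exp(3*d) + 7*exp(2*d)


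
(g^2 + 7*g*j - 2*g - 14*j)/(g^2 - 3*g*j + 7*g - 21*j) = (g^2 + 7*g*j - 2*g - 14*j)/(g^2 - 3*g*j + 7*g - 21*j)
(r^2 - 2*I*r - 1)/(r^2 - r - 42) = (-r^2 + 2*I*r + 1)/(-r^2 + r + 42)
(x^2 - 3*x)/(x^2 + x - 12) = x/(x + 4)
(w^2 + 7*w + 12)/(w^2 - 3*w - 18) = (w + 4)/(w - 6)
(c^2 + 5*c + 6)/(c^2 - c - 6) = (c + 3)/(c - 3)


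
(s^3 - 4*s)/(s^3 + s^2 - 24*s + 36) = s*(s + 2)/(s^2 + 3*s - 18)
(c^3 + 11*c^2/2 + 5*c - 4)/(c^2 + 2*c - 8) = (c^2 + 3*c/2 - 1)/(c - 2)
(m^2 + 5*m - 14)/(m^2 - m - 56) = (m - 2)/(m - 8)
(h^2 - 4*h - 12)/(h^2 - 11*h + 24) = (h^2 - 4*h - 12)/(h^2 - 11*h + 24)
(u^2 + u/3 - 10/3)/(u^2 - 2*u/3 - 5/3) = (u + 2)/(u + 1)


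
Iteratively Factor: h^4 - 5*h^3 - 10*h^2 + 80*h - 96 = (h - 4)*(h^3 - h^2 - 14*h + 24) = (h - 4)*(h - 2)*(h^2 + h - 12) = (h - 4)*(h - 3)*(h - 2)*(h + 4)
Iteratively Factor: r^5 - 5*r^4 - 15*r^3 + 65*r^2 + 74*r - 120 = (r - 5)*(r^4 - 15*r^2 - 10*r + 24) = (r - 5)*(r + 3)*(r^3 - 3*r^2 - 6*r + 8) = (r - 5)*(r - 1)*(r + 3)*(r^2 - 2*r - 8) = (r - 5)*(r - 1)*(r + 2)*(r + 3)*(r - 4)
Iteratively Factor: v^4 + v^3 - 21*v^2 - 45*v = (v)*(v^3 + v^2 - 21*v - 45) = v*(v - 5)*(v^2 + 6*v + 9) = v*(v - 5)*(v + 3)*(v + 3)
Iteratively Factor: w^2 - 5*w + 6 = (w - 3)*(w - 2)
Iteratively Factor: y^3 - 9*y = (y)*(y^2 - 9) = y*(y - 3)*(y + 3)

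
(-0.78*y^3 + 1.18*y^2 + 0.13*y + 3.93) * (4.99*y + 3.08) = -3.8922*y^4 + 3.4858*y^3 + 4.2831*y^2 + 20.0111*y + 12.1044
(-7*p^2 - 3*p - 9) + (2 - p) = -7*p^2 - 4*p - 7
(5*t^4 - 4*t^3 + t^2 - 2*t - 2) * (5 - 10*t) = -50*t^5 + 65*t^4 - 30*t^3 + 25*t^2 + 10*t - 10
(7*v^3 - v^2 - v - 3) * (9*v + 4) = 63*v^4 + 19*v^3 - 13*v^2 - 31*v - 12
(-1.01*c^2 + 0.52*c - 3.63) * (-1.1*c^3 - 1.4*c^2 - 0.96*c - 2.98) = 1.111*c^5 + 0.842*c^4 + 4.2346*c^3 + 7.5926*c^2 + 1.9352*c + 10.8174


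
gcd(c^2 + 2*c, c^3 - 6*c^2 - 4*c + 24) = c + 2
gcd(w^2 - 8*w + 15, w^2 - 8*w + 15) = w^2 - 8*w + 15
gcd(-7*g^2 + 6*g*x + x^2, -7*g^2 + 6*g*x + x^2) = -7*g^2 + 6*g*x + x^2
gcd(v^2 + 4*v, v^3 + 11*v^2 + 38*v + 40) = v + 4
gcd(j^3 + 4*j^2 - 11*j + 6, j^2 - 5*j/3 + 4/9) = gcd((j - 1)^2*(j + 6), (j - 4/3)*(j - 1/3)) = 1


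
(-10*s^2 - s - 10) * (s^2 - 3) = -10*s^4 - s^3 + 20*s^2 + 3*s + 30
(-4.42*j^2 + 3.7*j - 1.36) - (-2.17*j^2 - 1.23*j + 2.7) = -2.25*j^2 + 4.93*j - 4.06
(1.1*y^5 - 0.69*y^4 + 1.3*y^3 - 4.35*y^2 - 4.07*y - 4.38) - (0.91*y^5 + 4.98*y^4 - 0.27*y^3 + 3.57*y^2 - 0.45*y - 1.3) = 0.19*y^5 - 5.67*y^4 + 1.57*y^3 - 7.92*y^2 - 3.62*y - 3.08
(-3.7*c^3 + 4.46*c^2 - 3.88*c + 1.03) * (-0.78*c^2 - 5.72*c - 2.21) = 2.886*c^5 + 17.6852*c^4 - 14.3078*c^3 + 11.5336*c^2 + 2.6832*c - 2.2763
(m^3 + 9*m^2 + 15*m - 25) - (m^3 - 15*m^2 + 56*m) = 24*m^2 - 41*m - 25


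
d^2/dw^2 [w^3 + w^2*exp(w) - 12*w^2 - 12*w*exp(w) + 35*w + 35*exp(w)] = w^2*exp(w) - 8*w*exp(w) + 6*w + 13*exp(w) - 24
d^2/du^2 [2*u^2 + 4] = 4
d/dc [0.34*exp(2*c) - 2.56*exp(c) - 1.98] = (0.68*exp(c) - 2.56)*exp(c)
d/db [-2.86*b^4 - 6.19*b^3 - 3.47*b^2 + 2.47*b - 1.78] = -11.44*b^3 - 18.57*b^2 - 6.94*b + 2.47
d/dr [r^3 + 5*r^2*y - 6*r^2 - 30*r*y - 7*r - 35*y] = 3*r^2 + 10*r*y - 12*r - 30*y - 7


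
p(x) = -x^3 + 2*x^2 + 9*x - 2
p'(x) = -3*x^2 + 4*x + 9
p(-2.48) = 3.23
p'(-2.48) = -19.37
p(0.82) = 6.17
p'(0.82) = 10.26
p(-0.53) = -6.06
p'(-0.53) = 6.04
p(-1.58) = -7.28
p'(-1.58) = -4.81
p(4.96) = -30.18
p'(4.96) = -44.96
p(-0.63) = -6.63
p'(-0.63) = 5.29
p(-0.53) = -6.06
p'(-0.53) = 6.04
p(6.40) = -124.62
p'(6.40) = -88.28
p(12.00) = -1334.00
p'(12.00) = -375.00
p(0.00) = -2.00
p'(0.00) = 9.00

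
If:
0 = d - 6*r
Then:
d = 6*r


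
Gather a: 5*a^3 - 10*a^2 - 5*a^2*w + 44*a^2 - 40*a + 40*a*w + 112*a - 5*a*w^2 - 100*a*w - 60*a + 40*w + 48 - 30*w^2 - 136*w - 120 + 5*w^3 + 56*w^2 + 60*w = 5*a^3 + a^2*(34 - 5*w) + a*(-5*w^2 - 60*w + 12) + 5*w^3 + 26*w^2 - 36*w - 72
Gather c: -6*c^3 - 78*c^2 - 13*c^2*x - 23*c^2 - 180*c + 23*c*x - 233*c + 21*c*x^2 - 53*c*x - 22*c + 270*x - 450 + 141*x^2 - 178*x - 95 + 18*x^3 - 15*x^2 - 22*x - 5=-6*c^3 + c^2*(-13*x - 101) + c*(21*x^2 - 30*x - 435) + 18*x^3 + 126*x^2 + 70*x - 550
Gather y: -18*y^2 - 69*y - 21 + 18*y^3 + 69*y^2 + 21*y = 18*y^3 + 51*y^2 - 48*y - 21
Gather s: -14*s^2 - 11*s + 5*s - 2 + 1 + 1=-14*s^2 - 6*s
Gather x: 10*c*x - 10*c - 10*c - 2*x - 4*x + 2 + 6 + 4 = -20*c + x*(10*c - 6) + 12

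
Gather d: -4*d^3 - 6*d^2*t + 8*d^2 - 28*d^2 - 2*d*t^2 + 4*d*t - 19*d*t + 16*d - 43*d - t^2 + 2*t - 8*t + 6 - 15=-4*d^3 + d^2*(-6*t - 20) + d*(-2*t^2 - 15*t - 27) - t^2 - 6*t - 9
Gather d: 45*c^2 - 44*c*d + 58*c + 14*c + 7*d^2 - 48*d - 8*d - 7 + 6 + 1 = 45*c^2 + 72*c + 7*d^2 + d*(-44*c - 56)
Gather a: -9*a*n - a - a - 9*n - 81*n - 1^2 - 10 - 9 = a*(-9*n - 2) - 90*n - 20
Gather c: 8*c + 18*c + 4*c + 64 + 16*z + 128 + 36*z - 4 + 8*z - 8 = 30*c + 60*z + 180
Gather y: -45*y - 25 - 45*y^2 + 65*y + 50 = -45*y^2 + 20*y + 25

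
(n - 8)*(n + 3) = n^2 - 5*n - 24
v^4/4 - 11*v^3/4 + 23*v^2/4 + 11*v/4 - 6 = (v/4 + 1/4)*(v - 8)*(v - 3)*(v - 1)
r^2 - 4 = (r - 2)*(r + 2)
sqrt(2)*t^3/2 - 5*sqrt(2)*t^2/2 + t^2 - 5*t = t*(t - 5)*(sqrt(2)*t/2 + 1)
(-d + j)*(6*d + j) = -6*d^2 + 5*d*j + j^2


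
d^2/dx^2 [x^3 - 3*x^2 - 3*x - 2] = 6*x - 6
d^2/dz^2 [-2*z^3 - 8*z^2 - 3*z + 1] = -12*z - 16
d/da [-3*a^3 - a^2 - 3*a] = -9*a^2 - 2*a - 3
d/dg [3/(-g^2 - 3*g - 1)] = 3*(2*g + 3)/(g^2 + 3*g + 1)^2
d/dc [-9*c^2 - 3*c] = -18*c - 3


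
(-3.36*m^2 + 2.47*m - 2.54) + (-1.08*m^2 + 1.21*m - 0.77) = -4.44*m^2 + 3.68*m - 3.31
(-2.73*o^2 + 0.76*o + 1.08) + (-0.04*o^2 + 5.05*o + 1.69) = -2.77*o^2 + 5.81*o + 2.77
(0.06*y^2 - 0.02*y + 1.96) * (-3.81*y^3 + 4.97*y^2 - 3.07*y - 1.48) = -0.2286*y^5 + 0.3744*y^4 - 7.7512*y^3 + 9.7138*y^2 - 5.9876*y - 2.9008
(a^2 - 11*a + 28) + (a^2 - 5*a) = 2*a^2 - 16*a + 28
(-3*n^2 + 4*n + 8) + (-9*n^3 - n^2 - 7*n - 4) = -9*n^3 - 4*n^2 - 3*n + 4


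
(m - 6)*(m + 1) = m^2 - 5*m - 6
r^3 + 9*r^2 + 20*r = r*(r + 4)*(r + 5)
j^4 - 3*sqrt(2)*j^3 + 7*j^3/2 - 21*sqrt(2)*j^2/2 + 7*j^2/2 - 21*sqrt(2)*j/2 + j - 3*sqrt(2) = (j + 1/2)*(j + 1)*(j + 2)*(j - 3*sqrt(2))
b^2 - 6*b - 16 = (b - 8)*(b + 2)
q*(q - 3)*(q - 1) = q^3 - 4*q^2 + 3*q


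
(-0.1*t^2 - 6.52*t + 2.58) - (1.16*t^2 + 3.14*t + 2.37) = -1.26*t^2 - 9.66*t + 0.21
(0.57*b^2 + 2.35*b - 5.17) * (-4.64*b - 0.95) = -2.6448*b^3 - 11.4455*b^2 + 21.7563*b + 4.9115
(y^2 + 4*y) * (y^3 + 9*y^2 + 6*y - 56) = y^5 + 13*y^4 + 42*y^3 - 32*y^2 - 224*y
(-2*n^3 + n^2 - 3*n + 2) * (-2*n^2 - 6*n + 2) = 4*n^5 + 10*n^4 - 4*n^3 + 16*n^2 - 18*n + 4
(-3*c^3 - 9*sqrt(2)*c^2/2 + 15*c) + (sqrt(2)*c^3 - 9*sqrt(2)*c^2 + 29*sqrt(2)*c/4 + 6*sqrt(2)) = -3*c^3 + sqrt(2)*c^3 - 27*sqrt(2)*c^2/2 + 29*sqrt(2)*c/4 + 15*c + 6*sqrt(2)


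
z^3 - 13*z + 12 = (z - 3)*(z - 1)*(z + 4)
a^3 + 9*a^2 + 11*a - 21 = (a - 1)*(a + 3)*(a + 7)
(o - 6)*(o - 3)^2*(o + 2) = o^4 - 10*o^3 + 21*o^2 + 36*o - 108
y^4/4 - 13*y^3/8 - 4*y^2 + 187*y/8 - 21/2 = (y/4 + 1)*(y - 7)*(y - 3)*(y - 1/2)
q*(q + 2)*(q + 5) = q^3 + 7*q^2 + 10*q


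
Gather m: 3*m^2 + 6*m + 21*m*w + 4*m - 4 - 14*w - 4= 3*m^2 + m*(21*w + 10) - 14*w - 8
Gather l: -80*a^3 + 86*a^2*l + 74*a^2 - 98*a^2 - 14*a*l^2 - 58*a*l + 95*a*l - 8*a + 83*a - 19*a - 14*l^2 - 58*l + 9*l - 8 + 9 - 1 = -80*a^3 - 24*a^2 + 56*a + l^2*(-14*a - 14) + l*(86*a^2 + 37*a - 49)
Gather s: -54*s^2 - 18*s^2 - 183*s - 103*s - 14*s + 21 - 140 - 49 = -72*s^2 - 300*s - 168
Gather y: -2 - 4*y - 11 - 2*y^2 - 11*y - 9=-2*y^2 - 15*y - 22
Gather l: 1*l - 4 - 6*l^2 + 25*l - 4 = -6*l^2 + 26*l - 8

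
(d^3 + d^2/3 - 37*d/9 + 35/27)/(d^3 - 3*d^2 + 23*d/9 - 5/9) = (d + 7/3)/(d - 1)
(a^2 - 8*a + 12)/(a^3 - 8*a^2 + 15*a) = (a^2 - 8*a + 12)/(a*(a^2 - 8*a + 15))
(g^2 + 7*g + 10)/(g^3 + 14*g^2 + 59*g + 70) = 1/(g + 7)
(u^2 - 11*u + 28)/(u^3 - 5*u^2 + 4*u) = (u - 7)/(u*(u - 1))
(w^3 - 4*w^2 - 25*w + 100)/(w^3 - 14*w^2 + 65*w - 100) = (w + 5)/(w - 5)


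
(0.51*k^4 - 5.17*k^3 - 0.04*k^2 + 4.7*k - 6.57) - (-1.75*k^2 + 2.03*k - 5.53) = 0.51*k^4 - 5.17*k^3 + 1.71*k^2 + 2.67*k - 1.04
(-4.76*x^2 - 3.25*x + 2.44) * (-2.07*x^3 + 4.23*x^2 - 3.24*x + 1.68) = 9.8532*x^5 - 13.4073*x^4 - 3.3759*x^3 + 12.8544*x^2 - 13.3656*x + 4.0992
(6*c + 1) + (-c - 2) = 5*c - 1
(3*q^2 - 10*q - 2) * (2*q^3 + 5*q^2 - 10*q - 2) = 6*q^5 - 5*q^4 - 84*q^3 + 84*q^2 + 40*q + 4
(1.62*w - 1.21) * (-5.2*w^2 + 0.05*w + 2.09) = -8.424*w^3 + 6.373*w^2 + 3.3253*w - 2.5289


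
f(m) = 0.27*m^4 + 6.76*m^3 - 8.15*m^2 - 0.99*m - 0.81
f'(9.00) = 2282.31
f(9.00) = 6029.64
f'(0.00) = -0.99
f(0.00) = -0.81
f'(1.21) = 10.89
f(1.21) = -1.39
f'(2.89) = 147.35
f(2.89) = 110.26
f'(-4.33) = 362.14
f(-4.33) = -603.21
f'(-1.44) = 61.31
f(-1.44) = -35.31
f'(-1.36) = 55.97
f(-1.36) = -30.62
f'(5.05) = 572.98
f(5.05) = 832.55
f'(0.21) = -3.51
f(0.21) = -1.31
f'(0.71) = -1.95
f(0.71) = -3.13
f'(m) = 1.08*m^3 + 20.28*m^2 - 16.3*m - 0.99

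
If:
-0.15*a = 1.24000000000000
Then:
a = -8.27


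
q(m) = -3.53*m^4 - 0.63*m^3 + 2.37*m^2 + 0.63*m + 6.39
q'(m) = -14.12*m^3 - 1.89*m^2 + 4.74*m + 0.63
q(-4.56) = -1413.75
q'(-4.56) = 1278.56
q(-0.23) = 6.37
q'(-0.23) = -0.39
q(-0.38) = 6.45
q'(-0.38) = -0.67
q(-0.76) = 6.38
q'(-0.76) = 2.13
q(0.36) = 6.84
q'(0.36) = 1.43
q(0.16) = 6.55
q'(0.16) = 1.28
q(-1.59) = -8.65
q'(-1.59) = 45.07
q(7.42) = -10815.98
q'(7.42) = -5836.54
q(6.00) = -4615.47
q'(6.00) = -3088.89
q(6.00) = -4615.47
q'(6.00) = -3088.89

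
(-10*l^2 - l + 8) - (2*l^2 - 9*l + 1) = -12*l^2 + 8*l + 7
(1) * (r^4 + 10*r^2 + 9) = r^4 + 10*r^2 + 9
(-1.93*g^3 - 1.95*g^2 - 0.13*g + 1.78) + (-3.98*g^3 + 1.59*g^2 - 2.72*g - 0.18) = -5.91*g^3 - 0.36*g^2 - 2.85*g + 1.6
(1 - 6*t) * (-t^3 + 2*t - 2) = 6*t^4 - t^3 - 12*t^2 + 14*t - 2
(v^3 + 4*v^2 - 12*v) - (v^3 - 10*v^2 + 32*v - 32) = 14*v^2 - 44*v + 32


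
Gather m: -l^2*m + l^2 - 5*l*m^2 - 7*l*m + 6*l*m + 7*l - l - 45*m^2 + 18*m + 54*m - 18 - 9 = l^2 + 6*l + m^2*(-5*l - 45) + m*(-l^2 - l + 72) - 27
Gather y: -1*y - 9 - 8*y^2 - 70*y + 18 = -8*y^2 - 71*y + 9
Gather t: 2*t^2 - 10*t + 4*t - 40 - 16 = 2*t^2 - 6*t - 56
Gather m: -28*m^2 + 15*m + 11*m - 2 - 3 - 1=-28*m^2 + 26*m - 6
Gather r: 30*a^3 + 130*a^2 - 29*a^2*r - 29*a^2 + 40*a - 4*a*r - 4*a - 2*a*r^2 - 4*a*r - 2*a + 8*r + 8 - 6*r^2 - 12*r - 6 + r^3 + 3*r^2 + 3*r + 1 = 30*a^3 + 101*a^2 + 34*a + r^3 + r^2*(-2*a - 3) + r*(-29*a^2 - 8*a - 1) + 3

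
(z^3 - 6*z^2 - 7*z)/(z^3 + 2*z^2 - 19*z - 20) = z*(z - 7)/(z^2 + z - 20)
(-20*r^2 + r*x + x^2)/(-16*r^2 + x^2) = (5*r + x)/(4*r + x)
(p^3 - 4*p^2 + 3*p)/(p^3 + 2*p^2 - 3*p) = (p - 3)/(p + 3)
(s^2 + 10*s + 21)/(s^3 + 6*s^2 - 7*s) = (s + 3)/(s*(s - 1))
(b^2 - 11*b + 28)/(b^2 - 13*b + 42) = (b - 4)/(b - 6)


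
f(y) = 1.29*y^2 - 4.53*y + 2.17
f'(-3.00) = -12.27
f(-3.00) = 27.37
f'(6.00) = 10.95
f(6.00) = 21.43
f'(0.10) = -4.27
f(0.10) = 1.73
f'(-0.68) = -6.28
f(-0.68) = 5.85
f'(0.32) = -3.70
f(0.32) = 0.85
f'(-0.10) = -4.79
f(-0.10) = 2.64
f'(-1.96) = -9.59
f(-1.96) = 16.00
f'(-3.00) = -12.27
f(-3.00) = 27.37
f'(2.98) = 3.16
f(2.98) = 0.13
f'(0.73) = -2.65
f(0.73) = -0.45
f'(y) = 2.58*y - 4.53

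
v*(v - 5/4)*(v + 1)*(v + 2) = v^4 + 7*v^3/4 - 7*v^2/4 - 5*v/2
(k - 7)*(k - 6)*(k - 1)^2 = k^4 - 15*k^3 + 69*k^2 - 97*k + 42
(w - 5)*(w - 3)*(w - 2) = w^3 - 10*w^2 + 31*w - 30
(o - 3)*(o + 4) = o^2 + o - 12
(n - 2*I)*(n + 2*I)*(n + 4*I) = n^3 + 4*I*n^2 + 4*n + 16*I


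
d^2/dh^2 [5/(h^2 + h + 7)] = 10*(-h^2 - h + (2*h + 1)^2 - 7)/(h^2 + h + 7)^3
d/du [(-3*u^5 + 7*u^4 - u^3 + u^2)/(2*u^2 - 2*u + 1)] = u*(-18*u^5 + 52*u^4 - 59*u^3 + 32*u^2 - 5*u + 2)/(4*u^4 - 8*u^3 + 8*u^2 - 4*u + 1)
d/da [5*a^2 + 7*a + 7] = 10*a + 7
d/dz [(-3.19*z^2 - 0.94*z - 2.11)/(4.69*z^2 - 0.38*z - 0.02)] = (5.6208*z^2 + 19.9194*z - 0.783)/(21.9961*z^4 - 3.5644*z^3 - 0.0432*z^2 + 0.0152*z + 0.0004)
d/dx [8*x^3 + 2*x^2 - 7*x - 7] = 24*x^2 + 4*x - 7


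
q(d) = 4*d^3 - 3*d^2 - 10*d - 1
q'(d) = 12*d^2 - 6*d - 10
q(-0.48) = 2.67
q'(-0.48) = -4.36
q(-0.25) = 1.25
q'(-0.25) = -7.75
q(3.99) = 165.42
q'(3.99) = 157.10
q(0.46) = -5.85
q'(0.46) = -10.22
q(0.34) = -4.59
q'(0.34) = -10.65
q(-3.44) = -164.93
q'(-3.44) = 152.64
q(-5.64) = -757.65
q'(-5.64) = 405.56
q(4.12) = 186.61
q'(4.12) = 168.97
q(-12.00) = -7225.00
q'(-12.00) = 1790.00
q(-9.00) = -3070.00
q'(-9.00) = 1016.00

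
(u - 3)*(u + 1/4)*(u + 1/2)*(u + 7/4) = u^4 - u^3/2 - 97*u^2/16 - 131*u/32 - 21/32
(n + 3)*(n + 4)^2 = n^3 + 11*n^2 + 40*n + 48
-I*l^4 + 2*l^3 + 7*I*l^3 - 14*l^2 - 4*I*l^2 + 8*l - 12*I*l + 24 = (l - 6)*(l - 2)*(l + 2*I)*(-I*l - I)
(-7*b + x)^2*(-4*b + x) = -196*b^3 + 105*b^2*x - 18*b*x^2 + x^3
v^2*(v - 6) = v^3 - 6*v^2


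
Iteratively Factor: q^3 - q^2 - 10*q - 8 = (q - 4)*(q^2 + 3*q + 2) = (q - 4)*(q + 1)*(q + 2)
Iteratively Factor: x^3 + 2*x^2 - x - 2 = (x + 1)*(x^2 + x - 2) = (x - 1)*(x + 1)*(x + 2)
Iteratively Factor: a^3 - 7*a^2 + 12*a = (a - 3)*(a^2 - 4*a) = a*(a - 3)*(a - 4)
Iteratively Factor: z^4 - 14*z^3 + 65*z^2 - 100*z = (z)*(z^3 - 14*z^2 + 65*z - 100) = z*(z - 4)*(z^2 - 10*z + 25) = z*(z - 5)*(z - 4)*(z - 5)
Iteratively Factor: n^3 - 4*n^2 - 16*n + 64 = (n - 4)*(n^2 - 16) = (n - 4)*(n + 4)*(n - 4)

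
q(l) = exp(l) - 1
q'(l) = exp(l)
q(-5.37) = -1.00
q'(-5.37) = 0.00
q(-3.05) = -0.95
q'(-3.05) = 0.05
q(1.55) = 3.71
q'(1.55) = 4.71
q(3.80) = 43.70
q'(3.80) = 44.70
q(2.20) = 8.03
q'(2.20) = 9.03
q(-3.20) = -0.96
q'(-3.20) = 0.04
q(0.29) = 0.34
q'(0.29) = 1.34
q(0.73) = 1.08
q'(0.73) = 2.08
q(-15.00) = -1.00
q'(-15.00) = 0.00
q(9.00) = 8102.08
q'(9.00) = 8103.08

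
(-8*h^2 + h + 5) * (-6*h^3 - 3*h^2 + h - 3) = 48*h^5 + 18*h^4 - 41*h^3 + 10*h^2 + 2*h - 15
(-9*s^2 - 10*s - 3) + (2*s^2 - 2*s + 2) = -7*s^2 - 12*s - 1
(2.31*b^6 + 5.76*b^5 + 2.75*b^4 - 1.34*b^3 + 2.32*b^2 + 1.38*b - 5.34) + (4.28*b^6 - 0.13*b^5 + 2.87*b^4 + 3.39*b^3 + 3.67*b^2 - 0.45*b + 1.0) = 6.59*b^6 + 5.63*b^5 + 5.62*b^4 + 2.05*b^3 + 5.99*b^2 + 0.93*b - 4.34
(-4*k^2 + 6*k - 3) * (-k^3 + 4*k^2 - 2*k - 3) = 4*k^5 - 22*k^4 + 35*k^3 - 12*k^2 - 12*k + 9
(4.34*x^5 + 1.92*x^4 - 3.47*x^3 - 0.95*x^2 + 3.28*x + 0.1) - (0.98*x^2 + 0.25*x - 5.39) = 4.34*x^5 + 1.92*x^4 - 3.47*x^3 - 1.93*x^2 + 3.03*x + 5.49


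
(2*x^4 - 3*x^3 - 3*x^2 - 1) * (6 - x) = -2*x^5 + 15*x^4 - 15*x^3 - 18*x^2 + x - 6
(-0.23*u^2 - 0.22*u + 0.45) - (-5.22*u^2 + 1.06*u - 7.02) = 4.99*u^2 - 1.28*u + 7.47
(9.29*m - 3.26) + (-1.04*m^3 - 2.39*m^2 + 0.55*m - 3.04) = -1.04*m^3 - 2.39*m^2 + 9.84*m - 6.3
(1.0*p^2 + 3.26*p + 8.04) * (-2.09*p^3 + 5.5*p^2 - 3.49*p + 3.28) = -2.09*p^5 - 1.3134*p^4 - 2.3636*p^3 + 36.1226*p^2 - 17.3668*p + 26.3712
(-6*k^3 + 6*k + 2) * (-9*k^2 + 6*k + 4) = 54*k^5 - 36*k^4 - 78*k^3 + 18*k^2 + 36*k + 8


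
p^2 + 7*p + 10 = (p + 2)*(p + 5)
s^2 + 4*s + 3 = (s + 1)*(s + 3)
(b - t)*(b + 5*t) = b^2 + 4*b*t - 5*t^2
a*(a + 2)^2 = a^3 + 4*a^2 + 4*a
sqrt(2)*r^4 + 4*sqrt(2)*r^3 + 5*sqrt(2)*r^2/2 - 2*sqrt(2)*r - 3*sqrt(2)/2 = (r + 1)*(r + 3)*(r - sqrt(2)/2)*(sqrt(2)*r + 1)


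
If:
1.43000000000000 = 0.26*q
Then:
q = 5.50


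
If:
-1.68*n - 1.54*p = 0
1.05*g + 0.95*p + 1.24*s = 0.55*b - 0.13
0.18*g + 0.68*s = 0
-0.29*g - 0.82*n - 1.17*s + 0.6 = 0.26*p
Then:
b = -4.69604519774011*s - 1.87149460708783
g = -3.77777777777778*s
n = 1.11864406779661 - 0.13879472693032*s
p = 0.151412429378531*s - 1.22033898305085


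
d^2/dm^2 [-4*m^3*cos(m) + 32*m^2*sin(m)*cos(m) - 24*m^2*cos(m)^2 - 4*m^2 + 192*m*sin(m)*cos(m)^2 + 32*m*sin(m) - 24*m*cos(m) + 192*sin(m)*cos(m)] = 4*m^3*cos(m) + 24*m^2*sin(m) - 64*m^2*sin(2*m) + 48*m^2*cos(2*m) - 80*m*sin(m) + 96*m*sin(2*m) - 432*m*sin(3*m) + 128*m*cos(2*m) + 48*sin(m) - 352*sin(2*m) + 160*cos(m) - 24*cos(2*m) + 288*cos(3*m) - 32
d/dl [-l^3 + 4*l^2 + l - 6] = -3*l^2 + 8*l + 1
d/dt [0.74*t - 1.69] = 0.740000000000000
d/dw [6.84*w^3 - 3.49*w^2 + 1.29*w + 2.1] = 20.52*w^2 - 6.98*w + 1.29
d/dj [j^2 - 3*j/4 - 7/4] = 2*j - 3/4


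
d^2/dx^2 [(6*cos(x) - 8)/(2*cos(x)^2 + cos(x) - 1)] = 2*(-108*sin(x)^4*cos(x) + 70*sin(x)^4 - 77*sin(x)^2 + 4*cos(x) - 21*cos(3*x) + 6*cos(5*x) - 11)/(-2*sin(x)^2 + cos(x) + 1)^3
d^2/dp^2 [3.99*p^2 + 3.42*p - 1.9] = 7.98000000000000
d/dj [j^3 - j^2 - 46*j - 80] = 3*j^2 - 2*j - 46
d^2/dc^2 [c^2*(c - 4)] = 6*c - 8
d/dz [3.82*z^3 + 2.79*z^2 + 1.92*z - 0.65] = 11.46*z^2 + 5.58*z + 1.92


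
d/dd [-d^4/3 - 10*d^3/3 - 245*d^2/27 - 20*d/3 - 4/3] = -4*d^3/3 - 10*d^2 - 490*d/27 - 20/3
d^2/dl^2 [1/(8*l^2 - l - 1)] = 2*(64*l^2 - 8*l - (16*l - 1)^2 - 8)/(-8*l^2 + l + 1)^3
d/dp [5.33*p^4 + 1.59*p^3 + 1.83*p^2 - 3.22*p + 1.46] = 21.32*p^3 + 4.77*p^2 + 3.66*p - 3.22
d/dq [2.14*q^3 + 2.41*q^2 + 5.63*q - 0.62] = 6.42*q^2 + 4.82*q + 5.63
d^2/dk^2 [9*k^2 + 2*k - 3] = 18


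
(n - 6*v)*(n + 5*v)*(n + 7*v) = n^3 + 6*n^2*v - 37*n*v^2 - 210*v^3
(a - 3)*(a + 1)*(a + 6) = a^3 + 4*a^2 - 15*a - 18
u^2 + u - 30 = (u - 5)*(u + 6)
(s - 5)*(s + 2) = s^2 - 3*s - 10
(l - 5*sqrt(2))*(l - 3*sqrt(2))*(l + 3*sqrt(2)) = l^3 - 5*sqrt(2)*l^2 - 18*l + 90*sqrt(2)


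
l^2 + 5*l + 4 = (l + 1)*(l + 4)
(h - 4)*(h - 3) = h^2 - 7*h + 12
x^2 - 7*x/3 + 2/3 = (x - 2)*(x - 1/3)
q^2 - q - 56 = (q - 8)*(q + 7)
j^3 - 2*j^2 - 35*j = j*(j - 7)*(j + 5)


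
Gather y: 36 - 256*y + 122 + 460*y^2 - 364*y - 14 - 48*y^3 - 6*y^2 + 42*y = -48*y^3 + 454*y^2 - 578*y + 144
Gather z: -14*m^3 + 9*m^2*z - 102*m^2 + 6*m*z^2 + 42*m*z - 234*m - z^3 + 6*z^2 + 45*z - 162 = -14*m^3 - 102*m^2 - 234*m - z^3 + z^2*(6*m + 6) + z*(9*m^2 + 42*m + 45) - 162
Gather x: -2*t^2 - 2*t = -2*t^2 - 2*t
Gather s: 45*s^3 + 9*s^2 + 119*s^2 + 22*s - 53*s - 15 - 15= 45*s^3 + 128*s^2 - 31*s - 30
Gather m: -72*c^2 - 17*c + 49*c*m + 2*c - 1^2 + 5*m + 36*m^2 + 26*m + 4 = -72*c^2 - 15*c + 36*m^2 + m*(49*c + 31) + 3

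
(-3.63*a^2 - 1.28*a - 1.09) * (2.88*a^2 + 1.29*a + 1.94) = -10.4544*a^4 - 8.3691*a^3 - 11.8326*a^2 - 3.8893*a - 2.1146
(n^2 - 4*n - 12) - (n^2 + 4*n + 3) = -8*n - 15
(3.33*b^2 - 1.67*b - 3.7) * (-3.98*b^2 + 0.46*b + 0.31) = -13.2534*b^4 + 8.1784*b^3 + 14.9901*b^2 - 2.2197*b - 1.147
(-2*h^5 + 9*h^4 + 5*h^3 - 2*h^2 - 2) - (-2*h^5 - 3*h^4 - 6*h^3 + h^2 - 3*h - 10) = 12*h^4 + 11*h^3 - 3*h^2 + 3*h + 8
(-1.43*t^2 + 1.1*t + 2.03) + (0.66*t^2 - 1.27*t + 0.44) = -0.77*t^2 - 0.17*t + 2.47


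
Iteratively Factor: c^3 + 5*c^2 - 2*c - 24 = (c - 2)*(c^2 + 7*c + 12) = (c - 2)*(c + 4)*(c + 3)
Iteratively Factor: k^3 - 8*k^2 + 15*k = (k)*(k^2 - 8*k + 15) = k*(k - 5)*(k - 3)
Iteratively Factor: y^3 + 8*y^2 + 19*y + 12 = (y + 4)*(y^2 + 4*y + 3) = (y + 1)*(y + 4)*(y + 3)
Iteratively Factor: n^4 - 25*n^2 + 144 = (n + 3)*(n^3 - 3*n^2 - 16*n + 48) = (n + 3)*(n + 4)*(n^2 - 7*n + 12) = (n - 4)*(n + 3)*(n + 4)*(n - 3)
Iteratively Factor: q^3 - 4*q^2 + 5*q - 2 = (q - 2)*(q^2 - 2*q + 1) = (q - 2)*(q - 1)*(q - 1)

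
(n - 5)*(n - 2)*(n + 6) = n^3 - n^2 - 32*n + 60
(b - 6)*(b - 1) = b^2 - 7*b + 6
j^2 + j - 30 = (j - 5)*(j + 6)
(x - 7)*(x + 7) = x^2 - 49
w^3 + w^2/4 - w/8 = w*(w - 1/4)*(w + 1/2)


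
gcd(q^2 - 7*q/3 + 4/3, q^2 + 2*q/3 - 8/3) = q - 4/3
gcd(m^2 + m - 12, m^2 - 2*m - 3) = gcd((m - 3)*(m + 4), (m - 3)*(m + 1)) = m - 3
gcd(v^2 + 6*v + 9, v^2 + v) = 1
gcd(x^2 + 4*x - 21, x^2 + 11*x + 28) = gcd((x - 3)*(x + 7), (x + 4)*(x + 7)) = x + 7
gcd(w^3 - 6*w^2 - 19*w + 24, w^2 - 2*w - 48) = w - 8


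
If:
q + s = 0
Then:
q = -s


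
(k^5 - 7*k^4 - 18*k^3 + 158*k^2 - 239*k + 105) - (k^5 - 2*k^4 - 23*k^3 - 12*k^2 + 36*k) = -5*k^4 + 5*k^3 + 170*k^2 - 275*k + 105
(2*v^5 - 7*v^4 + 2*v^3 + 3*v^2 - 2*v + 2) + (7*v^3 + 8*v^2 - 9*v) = 2*v^5 - 7*v^4 + 9*v^3 + 11*v^2 - 11*v + 2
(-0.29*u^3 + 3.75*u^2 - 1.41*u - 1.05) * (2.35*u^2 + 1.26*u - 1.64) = -0.6815*u^5 + 8.4471*u^4 + 1.8871*u^3 - 10.3941*u^2 + 0.9894*u + 1.722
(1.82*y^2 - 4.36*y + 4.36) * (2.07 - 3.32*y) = -6.0424*y^3 + 18.2426*y^2 - 23.5004*y + 9.0252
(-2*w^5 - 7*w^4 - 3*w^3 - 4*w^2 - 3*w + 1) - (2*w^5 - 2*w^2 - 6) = -4*w^5 - 7*w^4 - 3*w^3 - 2*w^2 - 3*w + 7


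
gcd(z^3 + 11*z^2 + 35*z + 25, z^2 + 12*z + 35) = z + 5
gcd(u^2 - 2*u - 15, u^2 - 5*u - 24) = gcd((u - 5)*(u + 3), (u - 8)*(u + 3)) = u + 3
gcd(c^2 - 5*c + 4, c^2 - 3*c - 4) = c - 4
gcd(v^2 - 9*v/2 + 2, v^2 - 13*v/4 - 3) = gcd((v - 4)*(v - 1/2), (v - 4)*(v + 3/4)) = v - 4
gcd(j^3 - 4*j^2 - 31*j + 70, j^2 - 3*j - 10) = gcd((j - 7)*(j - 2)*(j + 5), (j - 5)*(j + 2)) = 1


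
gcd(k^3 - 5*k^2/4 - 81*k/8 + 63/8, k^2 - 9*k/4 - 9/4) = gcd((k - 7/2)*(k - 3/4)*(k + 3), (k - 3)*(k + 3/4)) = 1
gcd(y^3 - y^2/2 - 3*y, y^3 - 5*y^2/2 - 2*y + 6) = y^2 - y/2 - 3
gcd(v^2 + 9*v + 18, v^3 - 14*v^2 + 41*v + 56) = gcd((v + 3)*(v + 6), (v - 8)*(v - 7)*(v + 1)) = 1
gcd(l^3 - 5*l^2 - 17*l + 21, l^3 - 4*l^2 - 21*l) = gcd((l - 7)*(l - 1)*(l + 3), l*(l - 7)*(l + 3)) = l^2 - 4*l - 21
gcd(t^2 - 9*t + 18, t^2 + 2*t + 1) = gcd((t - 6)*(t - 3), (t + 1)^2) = 1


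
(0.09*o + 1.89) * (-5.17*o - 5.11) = -0.4653*o^2 - 10.2312*o - 9.6579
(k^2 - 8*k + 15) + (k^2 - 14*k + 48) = 2*k^2 - 22*k + 63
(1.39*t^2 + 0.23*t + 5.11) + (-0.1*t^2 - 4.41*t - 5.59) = 1.29*t^2 - 4.18*t - 0.48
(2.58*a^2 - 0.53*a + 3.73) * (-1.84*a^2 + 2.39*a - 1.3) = -4.7472*a^4 + 7.1414*a^3 - 11.4839*a^2 + 9.6037*a - 4.849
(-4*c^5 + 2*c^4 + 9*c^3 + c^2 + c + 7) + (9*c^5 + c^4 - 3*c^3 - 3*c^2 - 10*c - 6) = 5*c^5 + 3*c^4 + 6*c^3 - 2*c^2 - 9*c + 1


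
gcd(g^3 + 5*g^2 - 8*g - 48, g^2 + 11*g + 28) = g + 4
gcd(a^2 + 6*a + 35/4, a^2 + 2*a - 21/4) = a + 7/2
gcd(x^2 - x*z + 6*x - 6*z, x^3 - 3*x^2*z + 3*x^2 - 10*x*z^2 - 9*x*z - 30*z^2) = 1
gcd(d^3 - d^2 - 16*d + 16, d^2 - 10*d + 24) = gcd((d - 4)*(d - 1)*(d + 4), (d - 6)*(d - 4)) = d - 4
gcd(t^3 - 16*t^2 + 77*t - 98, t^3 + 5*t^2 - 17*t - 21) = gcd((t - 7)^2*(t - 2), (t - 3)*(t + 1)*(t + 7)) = 1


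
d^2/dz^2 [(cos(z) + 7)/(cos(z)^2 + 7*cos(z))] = (sin(z)^2 + 1)/cos(z)^3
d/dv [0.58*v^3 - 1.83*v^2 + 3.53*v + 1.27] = 1.74*v^2 - 3.66*v + 3.53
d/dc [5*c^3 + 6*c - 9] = 15*c^2 + 6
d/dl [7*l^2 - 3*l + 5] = 14*l - 3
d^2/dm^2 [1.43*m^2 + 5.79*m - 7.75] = 2.86000000000000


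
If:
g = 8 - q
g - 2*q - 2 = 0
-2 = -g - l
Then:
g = 6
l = -4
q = 2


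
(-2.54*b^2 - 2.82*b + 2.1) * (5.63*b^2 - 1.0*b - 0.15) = -14.3002*b^4 - 13.3366*b^3 + 15.024*b^2 - 1.677*b - 0.315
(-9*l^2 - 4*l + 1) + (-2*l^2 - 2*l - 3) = -11*l^2 - 6*l - 2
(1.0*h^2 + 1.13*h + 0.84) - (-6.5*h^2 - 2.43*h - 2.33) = 7.5*h^2 + 3.56*h + 3.17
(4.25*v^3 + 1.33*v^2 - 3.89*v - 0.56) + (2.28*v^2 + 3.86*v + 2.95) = 4.25*v^3 + 3.61*v^2 - 0.0300000000000002*v + 2.39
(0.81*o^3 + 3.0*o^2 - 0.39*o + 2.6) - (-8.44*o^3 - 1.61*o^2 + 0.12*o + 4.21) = 9.25*o^3 + 4.61*o^2 - 0.51*o - 1.61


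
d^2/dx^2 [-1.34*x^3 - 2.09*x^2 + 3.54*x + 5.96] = -8.04*x - 4.18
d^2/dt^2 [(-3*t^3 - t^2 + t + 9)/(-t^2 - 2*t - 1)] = 12*(t - 4)/(t^4 + 4*t^3 + 6*t^2 + 4*t + 1)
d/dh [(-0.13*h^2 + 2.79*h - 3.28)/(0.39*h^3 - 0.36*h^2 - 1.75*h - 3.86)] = (0.0507*h^4 - 2.1762*h^3 + 5.0695*h^2 - 1.358*h - 16.5094)/(0.1521*h^6 - 0.2808*h^5 - 1.2354*h^4 - 1.7508*h^3 + 5.8417*h^2 + 13.51*h + 14.8996)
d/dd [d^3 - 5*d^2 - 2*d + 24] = 3*d^2 - 10*d - 2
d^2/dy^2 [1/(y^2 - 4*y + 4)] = 6/(y^4 - 8*y^3 + 24*y^2 - 32*y + 16)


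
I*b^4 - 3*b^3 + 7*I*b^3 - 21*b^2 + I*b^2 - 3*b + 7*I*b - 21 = (b + 7)*(b + I)*(b + 3*I)*(I*b + 1)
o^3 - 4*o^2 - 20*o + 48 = (o - 6)*(o - 2)*(o + 4)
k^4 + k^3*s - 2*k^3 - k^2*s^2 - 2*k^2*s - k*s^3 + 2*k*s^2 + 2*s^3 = (k - 2)*(k - s)*(k + s)^2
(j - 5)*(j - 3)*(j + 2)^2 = j^4 - 4*j^3 - 13*j^2 + 28*j + 60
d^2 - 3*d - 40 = (d - 8)*(d + 5)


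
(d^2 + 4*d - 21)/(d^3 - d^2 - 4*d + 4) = (d^2 + 4*d - 21)/(d^3 - d^2 - 4*d + 4)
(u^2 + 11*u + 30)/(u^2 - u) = (u^2 + 11*u + 30)/(u*(u - 1))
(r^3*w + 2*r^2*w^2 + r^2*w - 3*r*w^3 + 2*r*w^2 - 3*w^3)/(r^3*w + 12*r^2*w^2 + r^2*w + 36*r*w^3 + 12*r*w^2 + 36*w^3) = (r^2 + 2*r*w - 3*w^2)/(r^2 + 12*r*w + 36*w^2)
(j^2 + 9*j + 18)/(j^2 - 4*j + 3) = (j^2 + 9*j + 18)/(j^2 - 4*j + 3)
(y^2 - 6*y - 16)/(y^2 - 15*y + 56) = (y + 2)/(y - 7)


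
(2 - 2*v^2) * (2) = 4 - 4*v^2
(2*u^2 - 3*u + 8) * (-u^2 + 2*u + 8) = -2*u^4 + 7*u^3 + 2*u^2 - 8*u + 64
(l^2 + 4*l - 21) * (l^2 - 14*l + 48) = l^4 - 10*l^3 - 29*l^2 + 486*l - 1008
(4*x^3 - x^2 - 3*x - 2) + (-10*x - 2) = 4*x^3 - x^2 - 13*x - 4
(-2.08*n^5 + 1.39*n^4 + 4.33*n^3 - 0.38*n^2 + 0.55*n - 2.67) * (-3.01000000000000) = 6.2608*n^5 - 4.1839*n^4 - 13.0333*n^3 + 1.1438*n^2 - 1.6555*n + 8.0367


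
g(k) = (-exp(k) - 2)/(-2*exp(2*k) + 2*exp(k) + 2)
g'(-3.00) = 0.02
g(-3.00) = -0.98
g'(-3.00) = 0.02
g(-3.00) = -0.98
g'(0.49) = -6473.86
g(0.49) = 56.51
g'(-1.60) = 0.01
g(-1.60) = -0.95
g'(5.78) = -0.00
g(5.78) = 0.00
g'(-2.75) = 0.02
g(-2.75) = -0.97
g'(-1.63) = 0.01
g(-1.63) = -0.95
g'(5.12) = -0.00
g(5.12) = 0.00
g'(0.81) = -4.50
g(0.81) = 1.18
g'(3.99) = -0.01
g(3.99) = 0.01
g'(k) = (-exp(k) - 2)*(4*exp(2*k) - 2*exp(k))/(-2*exp(2*k) + 2*exp(k) + 2)^2 - exp(k)/(-2*exp(2*k) + 2*exp(k) + 2) = (-(exp(k) + 2)*(2*exp(k) - 1) + exp(2*k) - exp(k) - 1)*exp(k)/(2*(-exp(2*k) + exp(k) + 1)^2)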